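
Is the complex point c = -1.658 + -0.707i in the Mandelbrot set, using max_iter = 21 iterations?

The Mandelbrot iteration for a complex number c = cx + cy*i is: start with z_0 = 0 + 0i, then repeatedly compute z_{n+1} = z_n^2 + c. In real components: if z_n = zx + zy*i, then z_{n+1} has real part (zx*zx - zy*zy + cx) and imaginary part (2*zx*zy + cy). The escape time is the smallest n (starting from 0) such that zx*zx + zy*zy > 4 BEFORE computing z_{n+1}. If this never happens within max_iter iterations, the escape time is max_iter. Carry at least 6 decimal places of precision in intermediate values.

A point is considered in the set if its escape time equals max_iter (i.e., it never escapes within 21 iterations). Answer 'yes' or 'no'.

z_0 = 0 + 0i, c = -1.6580 + -0.7070i
Iter 1: z = -1.6580 + -0.7070i, |z|^2 = 3.2488
Iter 2: z = 0.5911 + 1.6374i, |z|^2 = 3.0305
Iter 3: z = -3.9897 + 1.2288i, |z|^2 = 17.4277
Escaped at iteration 3

Answer: no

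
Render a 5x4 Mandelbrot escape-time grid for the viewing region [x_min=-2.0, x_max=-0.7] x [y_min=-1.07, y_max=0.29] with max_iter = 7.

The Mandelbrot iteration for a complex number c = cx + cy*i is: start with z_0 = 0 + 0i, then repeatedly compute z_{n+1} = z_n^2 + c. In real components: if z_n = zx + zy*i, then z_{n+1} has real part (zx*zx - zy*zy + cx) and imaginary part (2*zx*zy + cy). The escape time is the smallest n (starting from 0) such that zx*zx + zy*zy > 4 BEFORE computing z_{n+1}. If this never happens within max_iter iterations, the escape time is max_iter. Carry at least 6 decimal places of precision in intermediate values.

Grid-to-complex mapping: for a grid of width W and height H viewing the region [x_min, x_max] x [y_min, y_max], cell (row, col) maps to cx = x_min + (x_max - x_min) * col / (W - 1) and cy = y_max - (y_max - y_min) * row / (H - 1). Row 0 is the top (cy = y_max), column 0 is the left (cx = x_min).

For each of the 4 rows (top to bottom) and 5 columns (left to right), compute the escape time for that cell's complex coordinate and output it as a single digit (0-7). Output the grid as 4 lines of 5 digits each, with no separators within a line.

Answer: 14677
14777
13346
12333

Derivation:
(row=0, col=0): c = -2.0000 + 0.2900i → escape time 1
(row=0, col=1): c = -1.6750 + 0.2900i → escape time 4
(row=0, col=2): c = -1.3500 + 0.2900i → escape time 6
(row=0, col=3): c = -1.0250 + 0.2900i → escape time 7
(row=0, col=4): c = -0.7000 + 0.2900i → escape time 7
(row=1, col=0): c = -2.0000 + -0.1633i → escape time 1
(row=1, col=1): c = -1.6750 + -0.1633i → escape time 4
(row=1, col=2): c = -1.3500 + -0.1633i → escape time 7
(row=1, col=3): c = -1.0250 + -0.1633i → escape time 7
(row=1, col=4): c = -0.7000 + -0.1633i → escape time 7
(row=2, col=0): c = -2.0000 + -0.6167i → escape time 1
(row=2, col=1): c = -1.6750 + -0.6167i → escape time 3
(row=2, col=2): c = -1.3500 + -0.6167i → escape time 3
(row=2, col=3): c = -1.0250 + -0.6167i → escape time 4
(row=2, col=4): c = -0.7000 + -0.6167i → escape time 6
(row=3, col=0): c = -2.0000 + -1.0700i → escape time 1
(row=3, col=1): c = -1.6750 + -1.0700i → escape time 2
(row=3, col=2): c = -1.3500 + -1.0700i → escape time 3
(row=3, col=3): c = -1.0250 + -1.0700i → escape time 3
(row=3, col=4): c = -0.7000 + -1.0700i → escape time 3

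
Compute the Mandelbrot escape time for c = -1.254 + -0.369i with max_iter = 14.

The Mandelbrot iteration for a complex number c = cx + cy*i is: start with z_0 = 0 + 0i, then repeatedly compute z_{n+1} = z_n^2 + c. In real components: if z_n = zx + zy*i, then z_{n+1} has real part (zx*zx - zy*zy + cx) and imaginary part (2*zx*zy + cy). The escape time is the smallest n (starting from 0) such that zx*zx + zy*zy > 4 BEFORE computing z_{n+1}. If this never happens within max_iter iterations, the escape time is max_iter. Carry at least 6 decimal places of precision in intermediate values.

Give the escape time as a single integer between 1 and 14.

Answer: 14

Derivation:
z_0 = 0 + 0i, c = -1.2540 + -0.3690i
Iter 1: z = -1.2540 + -0.3690i, |z|^2 = 1.7087
Iter 2: z = 0.1824 + 0.5565i, |z|^2 = 0.3429
Iter 3: z = -1.5304 + -0.1661i, |z|^2 = 2.3697
Iter 4: z = 1.0605 + 0.1393i, |z|^2 = 1.1441
Iter 5: z = -0.1487 + -0.0736i, |z|^2 = 0.0275
Iter 6: z = -1.2373 + -0.3471i, |z|^2 = 1.6514
Iter 7: z = 0.1564 + 0.4899i, |z|^2 = 0.2645
Iter 8: z = -1.4696 + -0.2157i, |z|^2 = 2.2061
Iter 9: z = 0.8591 + 0.2650i, |z|^2 = 0.8083
Iter 10: z = -0.5862 + 0.0863i, |z|^2 = 0.3511
Iter 11: z = -0.9178 + -0.4702i, |z|^2 = 1.0635
Iter 12: z = -0.6327 + 0.4941i, |z|^2 = 0.6444
Iter 13: z = -1.0979 + -0.9942i, |z|^2 = 2.1938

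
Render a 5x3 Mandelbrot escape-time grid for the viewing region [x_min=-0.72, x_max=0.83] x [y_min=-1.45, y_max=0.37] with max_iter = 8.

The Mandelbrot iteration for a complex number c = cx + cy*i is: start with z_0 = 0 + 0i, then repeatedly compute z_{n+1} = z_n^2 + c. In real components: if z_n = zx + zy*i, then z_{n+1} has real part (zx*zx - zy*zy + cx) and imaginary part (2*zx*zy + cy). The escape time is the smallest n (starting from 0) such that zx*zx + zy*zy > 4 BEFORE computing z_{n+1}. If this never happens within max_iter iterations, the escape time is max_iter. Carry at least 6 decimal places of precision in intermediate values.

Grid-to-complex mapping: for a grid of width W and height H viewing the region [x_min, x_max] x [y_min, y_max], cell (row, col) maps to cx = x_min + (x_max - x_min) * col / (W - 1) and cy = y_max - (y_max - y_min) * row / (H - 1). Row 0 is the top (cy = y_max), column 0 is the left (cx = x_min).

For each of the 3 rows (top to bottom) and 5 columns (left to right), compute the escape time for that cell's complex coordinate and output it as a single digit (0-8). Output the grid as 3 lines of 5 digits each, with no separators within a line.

(row=0, col=0): c = -0.7200 + 0.3700i → escape time 8
(row=0, col=1): c = -0.3325 + 0.3700i → escape time 8
(row=0, col=2): c = 0.0550 + 0.3700i → escape time 8
(row=0, col=3): c = 0.4425 + 0.3700i → escape time 8
(row=0, col=4): c = 0.8300 + 0.3700i → escape time 3
(row=1, col=0): c = -0.7200 + -0.5400i → escape time 6
(row=1, col=1): c = -0.3325 + -0.5400i → escape time 8
(row=1, col=2): c = 0.0550 + -0.5400i → escape time 8
(row=1, col=3): c = 0.4425 + -0.5400i → escape time 6
(row=1, col=4): c = 0.8300 + -0.5400i → escape time 3
(row=2, col=0): c = -0.7200 + -1.4500i → escape time 2
(row=2, col=1): c = -0.3325 + -1.4500i → escape time 2
(row=2, col=2): c = 0.0550 + -1.4500i → escape time 2
(row=2, col=3): c = 0.4425 + -1.4500i → escape time 2
(row=2, col=4): c = 0.8300 + -1.4500i → escape time 2

Answer: 88883
68863
22222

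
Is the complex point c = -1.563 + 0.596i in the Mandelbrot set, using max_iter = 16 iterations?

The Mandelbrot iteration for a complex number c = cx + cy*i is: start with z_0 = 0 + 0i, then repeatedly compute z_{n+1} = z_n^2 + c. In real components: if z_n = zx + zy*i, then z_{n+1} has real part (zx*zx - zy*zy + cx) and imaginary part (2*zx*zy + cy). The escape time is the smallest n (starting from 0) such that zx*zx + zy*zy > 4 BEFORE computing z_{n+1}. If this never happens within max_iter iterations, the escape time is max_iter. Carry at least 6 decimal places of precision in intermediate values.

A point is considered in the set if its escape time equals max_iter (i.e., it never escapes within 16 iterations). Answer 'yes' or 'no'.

Answer: no

Derivation:
z_0 = 0 + 0i, c = -1.5630 + 0.5960i
Iter 1: z = -1.5630 + 0.5960i, |z|^2 = 2.7982
Iter 2: z = 0.5248 + -1.2671i, |z|^2 = 1.8809
Iter 3: z = -2.8932 + -0.7338i, |z|^2 = 8.9089
Escaped at iteration 3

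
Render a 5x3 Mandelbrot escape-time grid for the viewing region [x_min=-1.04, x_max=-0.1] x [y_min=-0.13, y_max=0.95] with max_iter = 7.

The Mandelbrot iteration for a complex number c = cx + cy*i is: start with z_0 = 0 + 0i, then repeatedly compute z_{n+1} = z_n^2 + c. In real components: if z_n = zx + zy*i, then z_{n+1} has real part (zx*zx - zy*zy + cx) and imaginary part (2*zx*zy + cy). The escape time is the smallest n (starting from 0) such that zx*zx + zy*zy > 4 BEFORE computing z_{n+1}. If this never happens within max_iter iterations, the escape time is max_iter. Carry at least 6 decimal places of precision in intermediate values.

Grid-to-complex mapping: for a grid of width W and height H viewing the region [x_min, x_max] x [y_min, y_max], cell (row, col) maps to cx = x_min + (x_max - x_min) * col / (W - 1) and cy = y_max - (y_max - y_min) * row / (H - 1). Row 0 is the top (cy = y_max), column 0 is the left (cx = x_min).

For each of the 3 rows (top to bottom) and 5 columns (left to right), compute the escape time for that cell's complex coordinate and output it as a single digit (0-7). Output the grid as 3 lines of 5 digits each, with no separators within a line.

Answer: 33457
67777
77777

Derivation:
(row=0, col=0): c = -1.0400 + 0.9500i → escape time 3
(row=0, col=1): c = -0.8050 + 0.9500i → escape time 3
(row=0, col=2): c = -0.5700 + 0.9500i → escape time 4
(row=0, col=3): c = -0.3350 + 0.9500i → escape time 5
(row=0, col=4): c = -0.1000 + 0.9500i → escape time 7
(row=1, col=0): c = -1.0400 + 0.4100i → escape time 6
(row=1, col=1): c = -0.8050 + 0.4100i → escape time 7
(row=1, col=2): c = -0.5700 + 0.4100i → escape time 7
(row=1, col=3): c = -0.3350 + 0.4100i → escape time 7
(row=1, col=4): c = -0.1000 + 0.4100i → escape time 7
(row=2, col=0): c = -1.0400 + -0.1300i → escape time 7
(row=2, col=1): c = -0.8050 + -0.1300i → escape time 7
(row=2, col=2): c = -0.5700 + -0.1300i → escape time 7
(row=2, col=3): c = -0.3350 + -0.1300i → escape time 7
(row=2, col=4): c = -0.1000 + -0.1300i → escape time 7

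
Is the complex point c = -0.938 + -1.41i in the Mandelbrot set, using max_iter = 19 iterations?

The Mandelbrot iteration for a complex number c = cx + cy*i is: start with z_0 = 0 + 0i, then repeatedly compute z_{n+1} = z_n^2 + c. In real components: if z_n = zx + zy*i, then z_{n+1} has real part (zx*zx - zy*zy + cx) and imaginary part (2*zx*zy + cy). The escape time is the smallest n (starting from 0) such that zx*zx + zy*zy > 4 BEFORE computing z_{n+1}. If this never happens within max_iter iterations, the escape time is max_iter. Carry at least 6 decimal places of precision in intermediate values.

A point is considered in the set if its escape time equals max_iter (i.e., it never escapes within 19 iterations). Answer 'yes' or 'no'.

z_0 = 0 + 0i, c = -0.9380 + -1.4100i
Iter 1: z = -0.9380 + -1.4100i, |z|^2 = 2.8679
Iter 2: z = -2.0463 + 1.2352i, |z|^2 = 5.7128
Escaped at iteration 2

Answer: no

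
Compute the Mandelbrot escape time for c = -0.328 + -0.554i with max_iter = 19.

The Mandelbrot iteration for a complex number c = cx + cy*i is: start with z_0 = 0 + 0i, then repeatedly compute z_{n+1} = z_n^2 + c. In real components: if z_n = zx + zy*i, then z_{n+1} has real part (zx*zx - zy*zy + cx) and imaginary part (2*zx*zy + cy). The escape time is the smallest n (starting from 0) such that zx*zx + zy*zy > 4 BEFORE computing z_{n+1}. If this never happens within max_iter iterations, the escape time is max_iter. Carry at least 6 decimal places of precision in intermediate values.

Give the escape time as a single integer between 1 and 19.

Answer: 19

Derivation:
z_0 = 0 + 0i, c = -0.3280 + -0.5540i
Iter 1: z = -0.3280 + -0.5540i, |z|^2 = 0.4145
Iter 2: z = -0.5273 + -0.1906i, |z|^2 = 0.3144
Iter 3: z = -0.0862 + -0.3530i, |z|^2 = 0.1321
Iter 4: z = -0.4452 + -0.4931i, |z|^2 = 0.4413
Iter 5: z = -0.3730 + -0.1150i, |z|^2 = 0.1523
Iter 6: z = -0.2021 + -0.4682i, |z|^2 = 0.2601
Iter 7: z = -0.5064 + -0.3647i, |z|^2 = 0.3895
Iter 8: z = -0.2046 + -0.1846i, |z|^2 = 0.0759
Iter 9: z = -0.3202 + -0.4785i, |z|^2 = 0.3315
Iter 10: z = -0.4544 + -0.2476i, |z|^2 = 0.2678
Iter 11: z = -0.1828 + -0.3290i, |z|^2 = 0.1417
Iter 12: z = -0.4028 + -0.4337i, |z|^2 = 0.3504
Iter 13: z = -0.3538 + -0.2046i, |z|^2 = 0.1670
Iter 14: z = -0.2447 + -0.4092i, |z|^2 = 0.2273
Iter 15: z = -0.4356 + -0.3538i, |z|^2 = 0.3149
Iter 16: z = -0.2634 + -0.2458i, |z|^2 = 0.1298
Iter 17: z = -0.3190 + -0.4245i, |z|^2 = 0.2820
Iter 18: z = -0.4064 + -0.2831i, |z|^2 = 0.2453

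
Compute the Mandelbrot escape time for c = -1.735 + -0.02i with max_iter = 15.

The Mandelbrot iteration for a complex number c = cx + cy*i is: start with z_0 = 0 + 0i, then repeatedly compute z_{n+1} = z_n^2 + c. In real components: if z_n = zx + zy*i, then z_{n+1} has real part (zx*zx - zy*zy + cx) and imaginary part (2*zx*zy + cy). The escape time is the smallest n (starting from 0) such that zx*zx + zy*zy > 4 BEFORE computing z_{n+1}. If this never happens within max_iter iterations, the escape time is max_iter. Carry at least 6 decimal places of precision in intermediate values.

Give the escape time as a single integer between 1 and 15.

z_0 = 0 + 0i, c = -1.7350 + -0.0200i
Iter 1: z = -1.7350 + -0.0200i, |z|^2 = 3.0106
Iter 2: z = 1.2748 + 0.0494i, |z|^2 = 1.6276
Iter 3: z = -0.1123 + 0.1060i, |z|^2 = 0.0238
Iter 4: z = -1.7336 + -0.0438i, |z|^2 = 3.0074
Iter 5: z = 1.2685 + 0.1318i, |z|^2 = 1.6266
Iter 6: z = -0.1432 + 0.3145i, |z|^2 = 0.1194
Iter 7: z = -1.8134 + -0.1101i, |z|^2 = 3.3004
Iter 8: z = 1.5412 + 0.3792i, |z|^2 = 2.5191
Iter 9: z = 0.4966 + 1.1487i, |z|^2 = 1.5662
Iter 10: z = -2.8081 + 1.1208i, |z|^2 = 9.1415
Escaped at iteration 10

Answer: 10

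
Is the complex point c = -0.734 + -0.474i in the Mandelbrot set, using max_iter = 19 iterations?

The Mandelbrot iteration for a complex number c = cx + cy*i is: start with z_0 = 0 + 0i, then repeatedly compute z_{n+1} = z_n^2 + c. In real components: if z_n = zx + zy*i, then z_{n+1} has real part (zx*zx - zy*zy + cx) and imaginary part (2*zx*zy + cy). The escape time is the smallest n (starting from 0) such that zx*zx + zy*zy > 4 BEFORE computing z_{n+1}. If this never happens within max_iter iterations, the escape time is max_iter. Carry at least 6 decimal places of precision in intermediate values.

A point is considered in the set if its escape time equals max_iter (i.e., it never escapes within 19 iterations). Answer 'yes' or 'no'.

Answer: no

Derivation:
z_0 = 0 + 0i, c = -0.7340 + -0.4740i
Iter 1: z = -0.7340 + -0.4740i, |z|^2 = 0.7634
Iter 2: z = -0.4199 + 0.2218i, |z|^2 = 0.2255
Iter 3: z = -0.6069 + -0.6603i, |z|^2 = 0.8043
Iter 4: z = -0.8017 + 0.3274i, |z|^2 = 0.7499
Iter 5: z = -0.1985 + -0.9990i, |z|^2 = 1.0375
Iter 6: z = -1.6927 + -0.0774i, |z|^2 = 2.8711
Iter 7: z = 2.1251 + -0.2120i, |z|^2 = 4.5609
Escaped at iteration 7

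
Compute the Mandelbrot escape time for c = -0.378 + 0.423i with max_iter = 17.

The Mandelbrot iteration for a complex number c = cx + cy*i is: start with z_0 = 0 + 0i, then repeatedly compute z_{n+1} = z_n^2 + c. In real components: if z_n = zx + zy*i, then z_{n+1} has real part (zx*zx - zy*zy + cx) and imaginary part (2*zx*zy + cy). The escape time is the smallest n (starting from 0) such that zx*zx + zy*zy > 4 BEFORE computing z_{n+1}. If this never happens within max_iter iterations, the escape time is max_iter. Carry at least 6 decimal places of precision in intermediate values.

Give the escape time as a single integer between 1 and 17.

z_0 = 0 + 0i, c = -0.3780 + 0.4230i
Iter 1: z = -0.3780 + 0.4230i, |z|^2 = 0.3218
Iter 2: z = -0.4140 + 0.1032i, |z|^2 = 0.1821
Iter 3: z = -0.2172 + 0.3375i, |z|^2 = 0.1611
Iter 4: z = -0.4447 + 0.2764i, |z|^2 = 0.2742
Iter 5: z = -0.2566 + 0.1772i, |z|^2 = 0.0972
Iter 6: z = -0.3436 + 0.3321i, |z|^2 = 0.2283
Iter 7: z = -0.3702 + 0.1948i, |z|^2 = 0.1750
Iter 8: z = -0.2789 + 0.2787i, |z|^2 = 0.1555
Iter 9: z = -0.3779 + 0.2675i, |z|^2 = 0.2144
Iter 10: z = -0.3067 + 0.2208i, |z|^2 = 0.1428
Iter 11: z = -0.3327 + 0.2875i, |z|^2 = 0.1933
Iter 12: z = -0.3500 + 0.2317i, |z|^2 = 0.1762
Iter 13: z = -0.3092 + 0.2608i, |z|^2 = 0.1636
Iter 14: z = -0.3504 + 0.2617i, |z|^2 = 0.1913
Iter 15: z = -0.3237 + 0.2396i, |z|^2 = 0.1622
Iter 16: z = -0.3306 + 0.2679i, |z|^2 = 0.1811

Answer: 17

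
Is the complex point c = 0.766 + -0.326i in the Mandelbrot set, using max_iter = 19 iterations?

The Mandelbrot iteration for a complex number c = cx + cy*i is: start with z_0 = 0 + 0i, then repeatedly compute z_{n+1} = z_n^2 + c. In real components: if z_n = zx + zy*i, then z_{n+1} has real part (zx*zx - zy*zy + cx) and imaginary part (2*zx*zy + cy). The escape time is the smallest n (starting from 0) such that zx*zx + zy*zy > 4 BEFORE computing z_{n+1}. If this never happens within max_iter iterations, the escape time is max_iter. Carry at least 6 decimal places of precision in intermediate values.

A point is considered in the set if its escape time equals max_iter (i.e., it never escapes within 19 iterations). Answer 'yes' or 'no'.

z_0 = 0 + 0i, c = 0.7660 + -0.3260i
Iter 1: z = 0.7660 + -0.3260i, |z|^2 = 0.6930
Iter 2: z = 1.2465 + -0.8254i, |z|^2 = 2.2351
Iter 3: z = 1.6384 + -2.3838i, |z|^2 = 8.3666
Escaped at iteration 3

Answer: no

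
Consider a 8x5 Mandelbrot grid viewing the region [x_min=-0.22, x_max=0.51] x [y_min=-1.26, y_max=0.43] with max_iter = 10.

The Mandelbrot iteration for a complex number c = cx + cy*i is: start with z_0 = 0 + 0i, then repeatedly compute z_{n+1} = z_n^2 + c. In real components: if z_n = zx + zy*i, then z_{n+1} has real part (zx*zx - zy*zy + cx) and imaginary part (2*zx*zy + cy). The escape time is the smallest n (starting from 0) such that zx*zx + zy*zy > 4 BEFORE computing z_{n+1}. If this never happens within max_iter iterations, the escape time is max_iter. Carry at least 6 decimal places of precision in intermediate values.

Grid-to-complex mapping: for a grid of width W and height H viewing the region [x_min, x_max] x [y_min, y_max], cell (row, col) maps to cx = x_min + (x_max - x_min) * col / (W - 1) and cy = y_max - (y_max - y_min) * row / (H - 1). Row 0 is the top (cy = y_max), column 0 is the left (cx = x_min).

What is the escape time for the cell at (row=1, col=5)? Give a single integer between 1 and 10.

Answer: 10

Derivation:
z_0 = 0 + 0i, c = 0.3014 + 0.0075i
Iter 1: z = 0.3014 + 0.0075i, |z|^2 = 0.0909
Iter 2: z = 0.3922 + 0.0120i, |z|^2 = 0.1540
Iter 3: z = 0.4551 + 0.0169i, |z|^2 = 0.2074
Iter 4: z = 0.5083 + 0.0229i, |z|^2 = 0.2589
Iter 5: z = 0.5593 + 0.0308i, |z|^2 = 0.3137
Iter 6: z = 0.6132 + 0.0419i, |z|^2 = 0.3778
Iter 7: z = 0.6757 + 0.0589i, |z|^2 = 0.4601
Iter 8: z = 0.7546 + 0.0872i, |z|^2 = 0.5770
Iter 9: z = 0.8632 + 0.1390i, |z|^2 = 0.7645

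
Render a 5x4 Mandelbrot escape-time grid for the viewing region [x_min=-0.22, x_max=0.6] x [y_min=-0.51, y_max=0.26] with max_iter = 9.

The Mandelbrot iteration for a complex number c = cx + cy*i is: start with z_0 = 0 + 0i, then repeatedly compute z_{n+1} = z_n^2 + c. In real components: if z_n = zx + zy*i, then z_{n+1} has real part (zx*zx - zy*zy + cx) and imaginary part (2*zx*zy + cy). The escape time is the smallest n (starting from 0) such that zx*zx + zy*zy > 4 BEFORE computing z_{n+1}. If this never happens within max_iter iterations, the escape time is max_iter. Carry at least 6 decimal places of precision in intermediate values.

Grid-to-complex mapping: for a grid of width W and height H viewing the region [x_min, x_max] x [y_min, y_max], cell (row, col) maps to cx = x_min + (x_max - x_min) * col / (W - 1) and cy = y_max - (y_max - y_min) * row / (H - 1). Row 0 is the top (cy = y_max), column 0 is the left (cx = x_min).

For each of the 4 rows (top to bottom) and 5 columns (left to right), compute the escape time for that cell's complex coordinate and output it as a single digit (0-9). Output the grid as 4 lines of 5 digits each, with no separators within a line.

(row=0, col=0): c = -0.2200 + 0.2600i → escape time 9
(row=0, col=1): c = -0.0150 + 0.2600i → escape time 9
(row=0, col=2): c = 0.1900 + 0.2600i → escape time 9
(row=0, col=3): c = 0.3950 + 0.2600i → escape time 9
(row=0, col=4): c = 0.6000 + 0.2600i → escape time 4
(row=1, col=0): c = -0.2200 + 0.0033i → escape time 9
(row=1, col=1): c = -0.0150 + 0.0033i → escape time 9
(row=1, col=2): c = 0.1900 + 0.0033i → escape time 9
(row=1, col=3): c = 0.3950 + 0.0033i → escape time 7
(row=1, col=4): c = 0.6000 + 0.0033i → escape time 4
(row=2, col=0): c = -0.2200 + -0.2533i → escape time 9
(row=2, col=1): c = -0.0150 + -0.2533i → escape time 9
(row=2, col=2): c = 0.1900 + -0.2533i → escape time 9
(row=2, col=3): c = 0.3950 + -0.2533i → escape time 9
(row=2, col=4): c = 0.6000 + -0.2533i → escape time 4
(row=3, col=0): c = -0.2200 + -0.5100i → escape time 9
(row=3, col=1): c = -0.0150 + -0.5100i → escape time 9
(row=3, col=2): c = 0.1900 + -0.5100i → escape time 9
(row=3, col=3): c = 0.3950 + -0.5100i → escape time 7
(row=3, col=4): c = 0.6000 + -0.5100i → escape time 3

Answer: 99994
99974
99994
99973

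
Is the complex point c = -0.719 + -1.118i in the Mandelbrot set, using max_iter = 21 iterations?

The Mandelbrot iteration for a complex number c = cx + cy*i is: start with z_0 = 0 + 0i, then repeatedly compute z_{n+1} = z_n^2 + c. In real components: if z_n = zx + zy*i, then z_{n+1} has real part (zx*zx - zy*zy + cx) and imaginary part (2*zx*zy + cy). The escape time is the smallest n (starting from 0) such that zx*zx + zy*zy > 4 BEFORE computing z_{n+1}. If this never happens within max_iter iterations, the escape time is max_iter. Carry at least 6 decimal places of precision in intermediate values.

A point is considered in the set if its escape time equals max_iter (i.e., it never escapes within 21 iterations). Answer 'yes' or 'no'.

z_0 = 0 + 0i, c = -0.7190 + -1.1180i
Iter 1: z = -0.7190 + -1.1180i, |z|^2 = 1.7669
Iter 2: z = -1.4520 + 0.4897i, |z|^2 = 2.3480
Iter 3: z = 1.1494 + -2.5400i, |z|^2 = 7.7728
Escaped at iteration 3

Answer: no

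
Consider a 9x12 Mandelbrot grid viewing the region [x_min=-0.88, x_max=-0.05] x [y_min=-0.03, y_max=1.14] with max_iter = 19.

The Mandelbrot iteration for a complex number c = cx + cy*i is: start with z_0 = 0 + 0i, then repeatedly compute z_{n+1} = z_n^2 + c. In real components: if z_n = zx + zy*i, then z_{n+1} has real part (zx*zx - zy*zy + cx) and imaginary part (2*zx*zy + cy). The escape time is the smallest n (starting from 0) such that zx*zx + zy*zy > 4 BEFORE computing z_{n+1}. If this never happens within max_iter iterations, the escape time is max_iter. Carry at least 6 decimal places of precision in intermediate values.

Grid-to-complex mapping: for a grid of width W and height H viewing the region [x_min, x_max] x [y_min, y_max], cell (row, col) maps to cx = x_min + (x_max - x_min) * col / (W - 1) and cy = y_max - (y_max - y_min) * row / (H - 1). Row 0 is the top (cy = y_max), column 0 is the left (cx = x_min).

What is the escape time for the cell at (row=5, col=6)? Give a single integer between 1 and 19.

Answer: 19

Derivation:
z_0 = 0 + 0i, c = -0.2575 + 0.6082i
Iter 1: z = -0.2575 + 0.6082i, |z|^2 = 0.4362
Iter 2: z = -0.5611 + 0.2950i, |z|^2 = 0.4018
Iter 3: z = -0.0297 + 0.2772i, |z|^2 = 0.0777
Iter 4: z = -0.3334 + 0.5917i, |z|^2 = 0.4613
Iter 5: z = -0.4964 + 0.2136i, |z|^2 = 0.2921
Iter 6: z = -0.0567 + 0.3961i, |z|^2 = 0.1601
Iter 7: z = -0.4112 + 0.5633i, |z|^2 = 0.4864
Iter 8: z = -0.4057 + 0.1449i, |z|^2 = 0.1856
Iter 9: z = -0.1139 + 0.4906i, |z|^2 = 0.2537
Iter 10: z = -0.4852 + 0.4964i, |z|^2 = 0.4819
Iter 11: z = -0.2685 + 0.1264i, |z|^2 = 0.0881
Iter 12: z = -0.2014 + 0.5403i, |z|^2 = 0.3325
Iter 13: z = -0.5088 + 0.3906i, |z|^2 = 0.4115
Iter 14: z = -0.1511 + 0.2107i, |z|^2 = 0.0672
Iter 15: z = -0.2791 + 0.5445i, |z|^2 = 0.3744
Iter 16: z = -0.4761 + 0.3043i, |z|^2 = 0.3193
Iter 17: z = -0.1234 + 0.3184i, |z|^2 = 0.1166
Iter 18: z = -0.3437 + 0.5296i, |z|^2 = 0.3986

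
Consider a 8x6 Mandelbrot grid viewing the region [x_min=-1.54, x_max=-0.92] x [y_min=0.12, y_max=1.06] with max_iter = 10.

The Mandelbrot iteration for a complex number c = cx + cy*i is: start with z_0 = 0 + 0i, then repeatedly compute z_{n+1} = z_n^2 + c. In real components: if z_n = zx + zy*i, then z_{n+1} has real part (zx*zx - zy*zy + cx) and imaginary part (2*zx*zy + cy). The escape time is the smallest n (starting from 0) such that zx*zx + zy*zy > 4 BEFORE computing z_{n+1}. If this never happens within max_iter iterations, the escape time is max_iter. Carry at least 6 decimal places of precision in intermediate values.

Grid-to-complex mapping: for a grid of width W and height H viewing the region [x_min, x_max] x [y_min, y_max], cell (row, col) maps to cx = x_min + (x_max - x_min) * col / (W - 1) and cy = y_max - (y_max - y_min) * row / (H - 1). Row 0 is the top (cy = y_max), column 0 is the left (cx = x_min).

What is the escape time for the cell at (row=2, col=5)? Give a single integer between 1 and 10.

z_0 = 0 + 0i, c = -1.0971 + 0.6840i
Iter 1: z = -1.0971 + 0.6840i, |z|^2 = 1.6716
Iter 2: z = -0.3613 + -0.8169i, |z|^2 = 0.7978
Iter 3: z = -1.6339 + 1.2742i, |z|^2 = 4.2934
Escaped at iteration 3

Answer: 3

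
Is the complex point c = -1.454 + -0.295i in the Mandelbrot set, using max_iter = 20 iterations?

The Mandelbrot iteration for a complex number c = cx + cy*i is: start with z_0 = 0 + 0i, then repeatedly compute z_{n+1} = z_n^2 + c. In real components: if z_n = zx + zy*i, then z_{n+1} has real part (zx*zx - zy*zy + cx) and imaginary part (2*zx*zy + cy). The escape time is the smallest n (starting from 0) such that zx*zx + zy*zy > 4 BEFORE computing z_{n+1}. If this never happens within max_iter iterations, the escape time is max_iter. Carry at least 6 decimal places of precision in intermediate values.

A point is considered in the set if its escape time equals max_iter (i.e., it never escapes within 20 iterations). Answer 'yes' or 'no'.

Answer: no

Derivation:
z_0 = 0 + 0i, c = -1.4540 + -0.2950i
Iter 1: z = -1.4540 + -0.2950i, |z|^2 = 2.2011
Iter 2: z = 0.5731 + 0.5629i, |z|^2 = 0.6452
Iter 3: z = -1.4424 + 0.3501i, |z|^2 = 2.2031
Iter 4: z = 0.5039 + -1.3051i, |z|^2 = 1.9571
Iter 5: z = -2.9033 + -1.6101i, |z|^2 = 11.0219
Escaped at iteration 5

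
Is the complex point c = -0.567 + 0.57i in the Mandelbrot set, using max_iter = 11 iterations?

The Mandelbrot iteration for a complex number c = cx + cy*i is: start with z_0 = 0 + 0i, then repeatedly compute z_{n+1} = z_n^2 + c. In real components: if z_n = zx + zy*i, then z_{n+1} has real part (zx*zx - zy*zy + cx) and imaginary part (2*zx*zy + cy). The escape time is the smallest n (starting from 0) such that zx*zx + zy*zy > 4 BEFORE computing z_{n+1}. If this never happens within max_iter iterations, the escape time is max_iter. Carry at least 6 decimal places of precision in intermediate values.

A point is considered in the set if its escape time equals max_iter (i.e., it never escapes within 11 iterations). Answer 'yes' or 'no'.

Answer: yes

Derivation:
z_0 = 0 + 0i, c = -0.5670 + 0.5700i
Iter 1: z = -0.5670 + 0.5700i, |z|^2 = 0.6464
Iter 2: z = -0.5704 + -0.0764i, |z|^2 = 0.3312
Iter 3: z = -0.2475 + 0.6571i, |z|^2 = 0.4931
Iter 4: z = -0.9376 + 0.2448i, |z|^2 = 0.9390
Iter 5: z = 0.2522 + 0.1110i, |z|^2 = 0.0759
Iter 6: z = -0.5157 + 0.6260i, |z|^2 = 0.6579
Iter 7: z = -0.6929 + -0.0757i, |z|^2 = 0.4858
Iter 8: z = -0.0926 + 0.6749i, |z|^2 = 0.4641
Iter 9: z = -1.0139 + 0.4449i, |z|^2 = 1.2260
Iter 10: z = 0.2630 + -0.3323i, |z|^2 = 0.1796
Did not escape in 11 iterations → in set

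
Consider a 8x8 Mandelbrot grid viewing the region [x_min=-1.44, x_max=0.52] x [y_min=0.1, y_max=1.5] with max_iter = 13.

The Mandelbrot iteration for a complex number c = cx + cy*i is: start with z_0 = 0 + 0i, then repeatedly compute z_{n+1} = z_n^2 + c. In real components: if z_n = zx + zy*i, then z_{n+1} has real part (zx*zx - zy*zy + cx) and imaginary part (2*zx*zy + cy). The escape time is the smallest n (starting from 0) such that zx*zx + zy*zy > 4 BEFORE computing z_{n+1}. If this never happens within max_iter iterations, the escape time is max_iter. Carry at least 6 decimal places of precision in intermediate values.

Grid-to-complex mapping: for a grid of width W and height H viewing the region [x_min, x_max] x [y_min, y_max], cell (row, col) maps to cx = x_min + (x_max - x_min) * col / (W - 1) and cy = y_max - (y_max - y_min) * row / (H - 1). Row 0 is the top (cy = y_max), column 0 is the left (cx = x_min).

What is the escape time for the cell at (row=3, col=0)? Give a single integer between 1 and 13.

z_0 = 0 + 0i, c = -1.4400 + 0.9000i
Iter 1: z = -1.4400 + 0.9000i, |z|^2 = 2.8836
Iter 2: z = -0.1764 + -1.6920i, |z|^2 = 2.8940
Iter 3: z = -4.2717 + 1.4969i, |z|^2 = 20.4886
Escaped at iteration 3

Answer: 3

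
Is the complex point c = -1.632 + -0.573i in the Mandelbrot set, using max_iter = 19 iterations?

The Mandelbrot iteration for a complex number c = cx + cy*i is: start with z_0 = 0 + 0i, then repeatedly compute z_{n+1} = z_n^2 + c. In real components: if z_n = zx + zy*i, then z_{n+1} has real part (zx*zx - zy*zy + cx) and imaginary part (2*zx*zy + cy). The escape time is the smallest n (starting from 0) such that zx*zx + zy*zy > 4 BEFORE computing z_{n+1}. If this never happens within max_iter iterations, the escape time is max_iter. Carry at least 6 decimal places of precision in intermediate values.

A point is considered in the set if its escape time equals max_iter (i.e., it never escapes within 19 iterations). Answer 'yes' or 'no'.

z_0 = 0 + 0i, c = -1.6320 + -0.5730i
Iter 1: z = -1.6320 + -0.5730i, |z|^2 = 2.9918
Iter 2: z = 0.7031 + 1.2973i, |z|^2 = 2.1773
Iter 3: z = -2.8206 + 1.2512i, |z|^2 = 9.5212
Escaped at iteration 3

Answer: no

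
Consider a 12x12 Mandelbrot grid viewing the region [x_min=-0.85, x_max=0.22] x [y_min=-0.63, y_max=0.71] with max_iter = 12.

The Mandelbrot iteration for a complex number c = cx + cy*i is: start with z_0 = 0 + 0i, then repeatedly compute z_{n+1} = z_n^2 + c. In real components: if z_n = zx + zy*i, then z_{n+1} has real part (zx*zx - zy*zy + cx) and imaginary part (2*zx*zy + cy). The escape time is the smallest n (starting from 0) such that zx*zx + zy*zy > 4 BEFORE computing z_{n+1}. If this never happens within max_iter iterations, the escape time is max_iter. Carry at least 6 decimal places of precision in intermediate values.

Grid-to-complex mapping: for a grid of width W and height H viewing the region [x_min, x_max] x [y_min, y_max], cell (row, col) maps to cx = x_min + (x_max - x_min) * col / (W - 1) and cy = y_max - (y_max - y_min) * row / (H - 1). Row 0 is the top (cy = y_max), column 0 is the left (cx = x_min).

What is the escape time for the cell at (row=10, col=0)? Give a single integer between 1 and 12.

z_0 = 0 + 0i, c = -0.8500 + -0.5082i
Iter 1: z = -0.8500 + -0.5082i, |z|^2 = 0.9807
Iter 2: z = -0.3857 + 0.3557i, |z|^2 = 0.2753
Iter 3: z = -0.8277 + -0.7826i, |z|^2 = 1.2977
Iter 4: z = -0.7773 + 0.7874i, |z|^2 = 1.2243
Iter 5: z = -0.8658 + -1.7324i, |z|^2 = 3.7508
Iter 6: z = -3.1016 + 2.4916i, |z|^2 = 15.8283
Escaped at iteration 6

Answer: 6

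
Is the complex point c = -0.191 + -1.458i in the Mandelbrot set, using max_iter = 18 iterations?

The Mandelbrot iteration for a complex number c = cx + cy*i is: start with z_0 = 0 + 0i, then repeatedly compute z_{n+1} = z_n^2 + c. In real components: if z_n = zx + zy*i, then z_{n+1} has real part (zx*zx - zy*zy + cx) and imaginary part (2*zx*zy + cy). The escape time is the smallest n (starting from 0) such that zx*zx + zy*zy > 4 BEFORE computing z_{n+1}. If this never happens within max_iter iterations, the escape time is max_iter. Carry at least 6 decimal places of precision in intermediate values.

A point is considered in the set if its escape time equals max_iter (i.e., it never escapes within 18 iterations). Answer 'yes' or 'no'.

z_0 = 0 + 0i, c = -0.1910 + -1.4580i
Iter 1: z = -0.1910 + -1.4580i, |z|^2 = 2.1622
Iter 2: z = -2.2803 + -0.9010i, |z|^2 = 6.0116
Escaped at iteration 2

Answer: no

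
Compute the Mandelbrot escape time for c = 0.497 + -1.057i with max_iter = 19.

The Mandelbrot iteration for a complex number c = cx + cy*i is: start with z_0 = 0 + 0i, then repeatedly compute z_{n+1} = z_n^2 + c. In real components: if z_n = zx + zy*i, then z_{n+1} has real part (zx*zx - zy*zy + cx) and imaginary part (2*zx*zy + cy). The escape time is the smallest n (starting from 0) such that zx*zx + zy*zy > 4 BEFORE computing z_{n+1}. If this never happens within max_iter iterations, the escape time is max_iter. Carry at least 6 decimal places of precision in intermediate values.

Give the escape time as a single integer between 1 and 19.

z_0 = 0 + 0i, c = 0.4970 + -1.0570i
Iter 1: z = 0.4970 + -1.0570i, |z|^2 = 1.3643
Iter 2: z = -0.3732 + -2.1077i, |z|^2 = 4.5815
Escaped at iteration 2

Answer: 2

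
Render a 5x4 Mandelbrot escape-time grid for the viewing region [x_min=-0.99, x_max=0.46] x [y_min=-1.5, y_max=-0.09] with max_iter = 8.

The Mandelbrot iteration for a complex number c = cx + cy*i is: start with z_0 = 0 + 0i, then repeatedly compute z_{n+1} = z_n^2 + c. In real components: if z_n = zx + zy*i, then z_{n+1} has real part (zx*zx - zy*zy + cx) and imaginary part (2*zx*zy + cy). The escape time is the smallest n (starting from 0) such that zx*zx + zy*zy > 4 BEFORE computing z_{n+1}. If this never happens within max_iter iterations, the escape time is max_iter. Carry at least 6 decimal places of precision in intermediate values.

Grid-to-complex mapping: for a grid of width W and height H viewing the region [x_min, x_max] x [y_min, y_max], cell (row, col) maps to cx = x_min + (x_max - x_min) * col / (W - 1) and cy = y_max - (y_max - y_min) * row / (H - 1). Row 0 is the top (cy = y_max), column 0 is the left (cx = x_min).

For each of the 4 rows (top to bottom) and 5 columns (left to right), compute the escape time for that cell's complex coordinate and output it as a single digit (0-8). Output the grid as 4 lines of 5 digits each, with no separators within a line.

Answer: 88885
58885
34542
22222

Derivation:
(row=0, col=0): c = -0.9900 + -0.0900i → escape time 8
(row=0, col=1): c = -0.6275 + -0.0900i → escape time 8
(row=0, col=2): c = -0.2650 + -0.0900i → escape time 8
(row=0, col=3): c = 0.0975 + -0.0900i → escape time 8
(row=0, col=4): c = 0.4600 + -0.0900i → escape time 5
(row=1, col=0): c = -0.9900 + -0.5600i → escape time 5
(row=1, col=1): c = -0.6275 + -0.5600i → escape time 8
(row=1, col=2): c = -0.2650 + -0.5600i → escape time 8
(row=1, col=3): c = 0.0975 + -0.5600i → escape time 8
(row=1, col=4): c = 0.4600 + -0.5600i → escape time 5
(row=2, col=0): c = -0.9900 + -1.0300i → escape time 3
(row=2, col=1): c = -0.6275 + -1.0300i → escape time 4
(row=2, col=2): c = -0.2650 + -1.0300i → escape time 5
(row=2, col=3): c = 0.0975 + -1.0300i → escape time 4
(row=2, col=4): c = 0.4600 + -1.0300i → escape time 2
(row=3, col=0): c = -0.9900 + -1.5000i → escape time 2
(row=3, col=1): c = -0.6275 + -1.5000i → escape time 2
(row=3, col=2): c = -0.2650 + -1.5000i → escape time 2
(row=3, col=3): c = 0.0975 + -1.5000i → escape time 2
(row=3, col=4): c = 0.4600 + -1.5000i → escape time 2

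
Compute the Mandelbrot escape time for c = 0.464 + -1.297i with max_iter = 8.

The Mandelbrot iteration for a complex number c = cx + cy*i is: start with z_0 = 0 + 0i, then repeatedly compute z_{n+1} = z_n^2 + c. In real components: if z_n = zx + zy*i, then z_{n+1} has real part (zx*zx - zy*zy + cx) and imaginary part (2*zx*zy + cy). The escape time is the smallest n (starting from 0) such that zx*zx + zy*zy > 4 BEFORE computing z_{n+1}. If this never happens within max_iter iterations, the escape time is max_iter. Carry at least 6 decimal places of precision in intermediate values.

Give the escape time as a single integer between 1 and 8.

Answer: 2

Derivation:
z_0 = 0 + 0i, c = 0.4640 + -1.2970i
Iter 1: z = 0.4640 + -1.2970i, |z|^2 = 1.8975
Iter 2: z = -1.0029 + -2.5006i, |z|^2 = 7.2589
Escaped at iteration 2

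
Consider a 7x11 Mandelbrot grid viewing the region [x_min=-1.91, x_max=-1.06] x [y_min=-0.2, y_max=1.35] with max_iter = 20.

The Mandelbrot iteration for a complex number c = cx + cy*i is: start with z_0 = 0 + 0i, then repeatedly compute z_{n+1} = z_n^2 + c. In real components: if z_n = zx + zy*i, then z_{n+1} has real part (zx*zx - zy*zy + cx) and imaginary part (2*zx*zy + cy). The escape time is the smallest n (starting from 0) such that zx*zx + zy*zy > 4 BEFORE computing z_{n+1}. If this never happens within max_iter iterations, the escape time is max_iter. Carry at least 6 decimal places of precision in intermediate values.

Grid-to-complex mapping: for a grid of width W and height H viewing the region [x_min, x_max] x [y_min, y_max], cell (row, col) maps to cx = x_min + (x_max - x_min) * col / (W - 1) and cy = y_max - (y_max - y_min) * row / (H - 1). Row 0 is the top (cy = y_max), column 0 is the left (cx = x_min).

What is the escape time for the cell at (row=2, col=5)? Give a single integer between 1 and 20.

Answer: 3

Derivation:
z_0 = 0 + 0i, c = -1.2017 + 1.0400i
Iter 1: z = -1.2017 + 1.0400i, |z|^2 = 2.5256
Iter 2: z = -0.8393 + -1.4595i, |z|^2 = 2.8344
Iter 3: z = -2.6273 + 3.4898i, |z|^2 = 19.0813
Escaped at iteration 3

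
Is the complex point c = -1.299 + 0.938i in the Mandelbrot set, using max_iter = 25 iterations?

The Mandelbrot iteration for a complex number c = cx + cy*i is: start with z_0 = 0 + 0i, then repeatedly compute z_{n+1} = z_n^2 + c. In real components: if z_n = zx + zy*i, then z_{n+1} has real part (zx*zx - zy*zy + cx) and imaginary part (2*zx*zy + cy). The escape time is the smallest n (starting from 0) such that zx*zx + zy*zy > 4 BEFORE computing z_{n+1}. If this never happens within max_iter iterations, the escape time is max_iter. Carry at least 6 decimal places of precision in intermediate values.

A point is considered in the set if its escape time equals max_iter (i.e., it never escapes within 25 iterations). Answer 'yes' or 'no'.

z_0 = 0 + 0i, c = -1.2990 + 0.9380i
Iter 1: z = -1.2990 + 0.9380i, |z|^2 = 2.5672
Iter 2: z = -0.4914 + -1.4989i, |z|^2 = 2.4883
Iter 3: z = -3.3043 + 2.4113i, |z|^2 = 16.7323
Escaped at iteration 3

Answer: no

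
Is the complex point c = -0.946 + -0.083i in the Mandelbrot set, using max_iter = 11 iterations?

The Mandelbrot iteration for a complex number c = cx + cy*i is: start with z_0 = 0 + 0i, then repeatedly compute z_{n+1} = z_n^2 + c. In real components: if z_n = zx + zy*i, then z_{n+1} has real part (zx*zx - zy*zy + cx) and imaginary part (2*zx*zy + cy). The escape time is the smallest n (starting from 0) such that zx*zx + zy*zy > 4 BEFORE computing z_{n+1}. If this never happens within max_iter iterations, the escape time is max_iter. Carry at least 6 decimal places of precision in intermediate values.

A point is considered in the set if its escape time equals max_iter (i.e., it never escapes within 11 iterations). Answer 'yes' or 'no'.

Answer: yes

Derivation:
z_0 = 0 + 0i, c = -0.9460 + -0.0830i
Iter 1: z = -0.9460 + -0.0830i, |z|^2 = 0.9018
Iter 2: z = -0.0580 + 0.0740i, |z|^2 = 0.0088
Iter 3: z = -0.9481 + -0.0916i, |z|^2 = 0.9073
Iter 4: z = -0.0555 + 0.0907i, |z|^2 = 0.0113
Iter 5: z = -0.9511 + -0.0931i, |z|^2 = 0.9133
Iter 6: z = -0.0500 + 0.0940i, |z|^2 = 0.0113
Iter 7: z = -0.9523 + -0.0924i, |z|^2 = 0.9155
Iter 8: z = -0.0476 + 0.0930i, |z|^2 = 0.0109
Iter 9: z = -0.9524 + -0.0918i, |z|^2 = 0.9155
Iter 10: z = -0.0474 + 0.0920i, |z|^2 = 0.0107
Did not escape in 11 iterations → in set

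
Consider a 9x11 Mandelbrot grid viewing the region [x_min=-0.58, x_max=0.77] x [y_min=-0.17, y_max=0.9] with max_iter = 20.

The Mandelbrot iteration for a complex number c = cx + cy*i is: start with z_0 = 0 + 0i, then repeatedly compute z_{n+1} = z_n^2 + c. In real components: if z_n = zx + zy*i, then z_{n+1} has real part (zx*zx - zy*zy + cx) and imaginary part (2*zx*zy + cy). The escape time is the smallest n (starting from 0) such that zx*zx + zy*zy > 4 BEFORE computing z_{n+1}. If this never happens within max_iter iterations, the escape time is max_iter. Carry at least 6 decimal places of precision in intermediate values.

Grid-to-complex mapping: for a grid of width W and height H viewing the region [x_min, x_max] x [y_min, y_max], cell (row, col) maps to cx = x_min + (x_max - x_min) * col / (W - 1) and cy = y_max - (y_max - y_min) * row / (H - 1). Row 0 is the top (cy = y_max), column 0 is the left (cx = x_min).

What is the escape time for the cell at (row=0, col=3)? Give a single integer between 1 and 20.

Answer: 15

Derivation:
z_0 = 0 + 0i, c = -0.0737 + 0.9000i
Iter 1: z = -0.0737 + 0.9000i, |z|^2 = 0.8154
Iter 2: z = -0.8783 + 0.7673i, |z|^2 = 1.3601
Iter 3: z = 0.1090 + -0.4478i, |z|^2 = 0.2124
Iter 4: z = -0.2624 + 0.8024i, |z|^2 = 0.7126
Iter 5: z = -0.6487 + 0.4790i, |z|^2 = 0.6503
Iter 6: z = 0.1177 + 0.2786i, |z|^2 = 0.0914
Iter 7: z = -0.1375 + 0.9656i, |z|^2 = 0.9512
Iter 8: z = -0.9872 + 0.6345i, |z|^2 = 1.3771
Iter 9: z = 0.4982 + -0.3527i, |z|^2 = 0.3726
Iter 10: z = 0.0500 + 0.5486i, |z|^2 = 0.3035
Iter 11: z = -0.3722 + 0.9549i, |z|^2 = 1.0504
Iter 12: z = -0.8471 + 0.1891i, |z|^2 = 0.7533
Iter 13: z = 0.6080 + 0.5796i, |z|^2 = 0.7056
Iter 14: z = -0.0401 + 1.6048i, |z|^2 = 2.5771
Iter 15: z = -2.6476 + 0.7714i, |z|^2 = 7.6050
Escaped at iteration 15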